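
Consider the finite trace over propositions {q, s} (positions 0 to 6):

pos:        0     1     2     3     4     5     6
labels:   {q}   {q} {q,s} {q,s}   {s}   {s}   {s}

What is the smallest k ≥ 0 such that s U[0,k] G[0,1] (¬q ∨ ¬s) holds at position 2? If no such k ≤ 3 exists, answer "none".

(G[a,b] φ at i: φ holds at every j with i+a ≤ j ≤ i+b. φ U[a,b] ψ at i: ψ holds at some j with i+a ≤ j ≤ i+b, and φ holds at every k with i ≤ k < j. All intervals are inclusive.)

Need earliest j ≥ 2 with G[0,1] (¬q ∨ ¬s), and s at every k in [2,j-1].
  j=2: rhs fails.
  j=3: rhs fails.
  j=4: rhs holds; lhs holds on [2,3]. k = 2.

2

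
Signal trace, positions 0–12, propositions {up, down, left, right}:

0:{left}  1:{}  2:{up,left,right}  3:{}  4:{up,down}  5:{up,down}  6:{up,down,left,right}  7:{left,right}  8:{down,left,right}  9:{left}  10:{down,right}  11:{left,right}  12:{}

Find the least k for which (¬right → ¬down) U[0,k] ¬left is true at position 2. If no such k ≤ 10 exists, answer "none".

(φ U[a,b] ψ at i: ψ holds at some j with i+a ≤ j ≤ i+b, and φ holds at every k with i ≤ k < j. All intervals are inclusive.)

1

Need earliest j ≥ 2 with ¬left, and (¬right → ¬down) at every k in [2,j-1].
  j=2: rhs fails.
  j=3: rhs holds; lhs holds on [2,2]. k = 1.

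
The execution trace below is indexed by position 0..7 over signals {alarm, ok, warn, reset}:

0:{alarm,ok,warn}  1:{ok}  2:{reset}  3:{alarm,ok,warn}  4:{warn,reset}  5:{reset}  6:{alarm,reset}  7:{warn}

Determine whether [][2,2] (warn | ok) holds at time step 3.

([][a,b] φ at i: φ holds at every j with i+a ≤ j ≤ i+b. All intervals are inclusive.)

Check (warn | ok) at every j in [5,5]:
  j=5: false
Fails at j=5 → formula fails.

No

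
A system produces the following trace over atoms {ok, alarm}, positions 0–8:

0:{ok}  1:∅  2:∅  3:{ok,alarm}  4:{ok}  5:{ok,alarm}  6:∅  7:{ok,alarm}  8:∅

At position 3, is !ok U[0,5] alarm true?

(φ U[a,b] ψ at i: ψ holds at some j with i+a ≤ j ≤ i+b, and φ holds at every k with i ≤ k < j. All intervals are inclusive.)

Holds

Need some j in [3,8] with alarm, and !ok at every k in [3,j-1].
  j=3: alarm holds; no prefix to check → satisfied.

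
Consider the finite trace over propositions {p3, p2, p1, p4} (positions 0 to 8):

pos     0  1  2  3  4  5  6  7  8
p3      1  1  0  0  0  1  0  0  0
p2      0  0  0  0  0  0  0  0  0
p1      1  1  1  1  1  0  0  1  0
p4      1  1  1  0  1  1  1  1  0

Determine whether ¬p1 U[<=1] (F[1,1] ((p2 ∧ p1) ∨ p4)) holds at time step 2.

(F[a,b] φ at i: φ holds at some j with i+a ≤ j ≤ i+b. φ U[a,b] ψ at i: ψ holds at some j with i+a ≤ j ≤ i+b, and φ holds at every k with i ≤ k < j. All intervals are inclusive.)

Need some j in [2,3] with F[1,1] ((p2 ∧ p1) ∨ p4), and ¬p1 at every k in [2,j-1].
  j=2: F[1,1] ((p2 ∧ p1) ∨ p4) — fails (none in [3,3]).
  j=3: F[1,1] ((p2 ∧ p1) ∨ p4) holds, but ¬p1 fails at k=2 → not this j.
No j in the window works → until fails.

No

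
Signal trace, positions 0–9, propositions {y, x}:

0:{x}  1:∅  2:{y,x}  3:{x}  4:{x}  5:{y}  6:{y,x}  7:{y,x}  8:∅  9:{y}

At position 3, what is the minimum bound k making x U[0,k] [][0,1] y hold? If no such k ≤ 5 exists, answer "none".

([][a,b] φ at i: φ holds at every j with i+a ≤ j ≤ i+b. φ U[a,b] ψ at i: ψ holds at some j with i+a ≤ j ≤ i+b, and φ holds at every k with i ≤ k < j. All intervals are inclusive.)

2

Need earliest j ≥ 3 with [][0,1] y, and x at every k in [3,j-1].
  j=3: rhs fails.
  j=4: rhs fails.
  j=5: rhs holds; lhs holds on [3,4]. k = 2.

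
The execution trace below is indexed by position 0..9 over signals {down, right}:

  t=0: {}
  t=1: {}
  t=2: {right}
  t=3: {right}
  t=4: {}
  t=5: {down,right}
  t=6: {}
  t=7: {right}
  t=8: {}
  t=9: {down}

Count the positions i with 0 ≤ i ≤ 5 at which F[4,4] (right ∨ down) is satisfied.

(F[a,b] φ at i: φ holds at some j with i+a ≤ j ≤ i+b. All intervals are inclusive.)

Evaluate at each i in [0,5]:
  i=0: ✗ (none in [4,4])
  i=1: ✓ (witness j=5)
  i=2: ✗ (none in [6,6])
  i=3: ✓ (witness j=7)
  i=4: ✗ (none in [8,8])
  i=5: ✓ (witness j=9)
Positions where it holds: {1, 3, 5} → 3.

3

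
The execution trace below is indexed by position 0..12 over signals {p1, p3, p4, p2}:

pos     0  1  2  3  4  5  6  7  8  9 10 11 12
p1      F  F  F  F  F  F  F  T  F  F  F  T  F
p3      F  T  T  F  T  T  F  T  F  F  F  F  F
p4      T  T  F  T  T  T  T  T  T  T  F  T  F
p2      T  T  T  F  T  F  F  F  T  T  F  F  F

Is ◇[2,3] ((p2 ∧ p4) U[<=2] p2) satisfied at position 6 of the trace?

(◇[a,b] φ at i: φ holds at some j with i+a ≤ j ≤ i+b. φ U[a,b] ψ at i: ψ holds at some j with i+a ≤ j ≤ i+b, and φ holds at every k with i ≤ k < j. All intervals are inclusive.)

True

Check ((p2 ∧ p4) U[<=2] p2) at each j in [8,9]:
  j=8: holds
  j=9: holds
Found at j=8 → formula holds.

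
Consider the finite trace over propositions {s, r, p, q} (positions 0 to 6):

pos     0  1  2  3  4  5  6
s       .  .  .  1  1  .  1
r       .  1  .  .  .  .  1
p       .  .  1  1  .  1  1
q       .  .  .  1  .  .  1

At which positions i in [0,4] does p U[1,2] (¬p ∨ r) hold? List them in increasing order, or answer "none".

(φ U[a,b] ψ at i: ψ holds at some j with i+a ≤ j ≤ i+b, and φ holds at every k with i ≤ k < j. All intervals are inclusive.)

Evaluate at each i in [0,4]:
  i=0: ✗ (lhs fails at k=0 before rhs at j=1)
  i=1: ✗ (no rhs in [2,3])
  i=2: ✓ (rhs at j=4; lhs holds on [2,3])
  i=3: ✓ (rhs at j=4; lhs holds on [3,3])
  i=4: ✗ (lhs fails at k=4 before rhs at j=6)

2, 3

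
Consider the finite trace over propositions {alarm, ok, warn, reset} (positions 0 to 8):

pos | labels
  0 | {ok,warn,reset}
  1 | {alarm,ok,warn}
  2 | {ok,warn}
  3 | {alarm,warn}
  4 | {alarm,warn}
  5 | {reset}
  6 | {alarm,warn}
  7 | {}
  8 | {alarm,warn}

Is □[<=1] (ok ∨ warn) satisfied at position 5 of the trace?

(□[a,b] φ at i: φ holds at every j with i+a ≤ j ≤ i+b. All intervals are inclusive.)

Check (ok ∨ warn) at every j in [5,6]:
  j=5: false
  j=6: true
Fails at j=5 → formula fails.

False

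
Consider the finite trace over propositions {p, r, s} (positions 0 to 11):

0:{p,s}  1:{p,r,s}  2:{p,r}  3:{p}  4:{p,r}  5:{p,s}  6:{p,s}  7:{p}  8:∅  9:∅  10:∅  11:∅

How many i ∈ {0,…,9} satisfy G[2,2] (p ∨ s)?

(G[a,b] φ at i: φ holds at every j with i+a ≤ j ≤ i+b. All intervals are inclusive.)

Evaluate at each i in [0,9]:
  i=0: ✓ (all of [2,2])
  i=1: ✓ (all of [3,3])
  i=2: ✓ (all of [4,4])
  i=3: ✓ (all of [5,5])
  i=4: ✓ (all of [6,6])
  i=5: ✓ (all of [7,7])
  i=6: ✗ (fails at j=8)
  i=7: ✗ (fails at j=9)
  i=8: ✗ (fails at j=10)
  i=9: ✗ (fails at j=11)
Positions where it holds: {0, 1, 2, 3, 4, 5} → 6.

6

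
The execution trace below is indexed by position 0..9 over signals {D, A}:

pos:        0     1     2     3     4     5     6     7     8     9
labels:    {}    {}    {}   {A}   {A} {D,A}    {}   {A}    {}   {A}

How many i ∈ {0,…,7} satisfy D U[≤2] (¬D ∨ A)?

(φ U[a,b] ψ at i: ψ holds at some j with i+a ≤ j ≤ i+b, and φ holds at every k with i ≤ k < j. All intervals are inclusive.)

8

Evaluate at each i in [0,7]:
  i=0: ✓ (rhs at j=0)
  i=1: ✓ (rhs at j=1)
  i=2: ✓ (rhs at j=2)
  i=3: ✓ (rhs at j=3)
  i=4: ✓ (rhs at j=4)
  i=5: ✓ (rhs at j=5)
  i=6: ✓ (rhs at j=6)
  i=7: ✓ (rhs at j=7)
Positions where it holds: {0, 1, 2, 3, 4, 5, 6, 7} → 8.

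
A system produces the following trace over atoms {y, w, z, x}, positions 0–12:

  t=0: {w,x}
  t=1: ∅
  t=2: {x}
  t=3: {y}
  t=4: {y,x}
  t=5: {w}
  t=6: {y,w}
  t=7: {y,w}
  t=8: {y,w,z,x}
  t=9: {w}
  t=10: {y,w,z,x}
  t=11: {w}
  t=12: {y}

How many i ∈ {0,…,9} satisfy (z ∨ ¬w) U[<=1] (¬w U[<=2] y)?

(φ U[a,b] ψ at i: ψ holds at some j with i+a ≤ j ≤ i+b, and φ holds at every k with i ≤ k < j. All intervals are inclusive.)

Evaluate at each i in [0,9]:
  i=0: ✗ (lhs fails at k=0 before rhs at j=1)
  i=1: ✓ (rhs at j=1)
  i=2: ✓ (rhs at j=2)
  i=3: ✓ (rhs at j=3)
  i=4: ✓ (rhs at j=4)
  i=5: ✗ (lhs fails at k=5 before rhs at j=6)
  i=6: ✓ (rhs at j=6)
  i=7: ✓ (rhs at j=7)
  i=8: ✓ (rhs at j=8)
  i=9: ✗ (lhs fails at k=9 before rhs at j=10)
Positions where it holds: {1, 2, 3, 4, 6, 7, 8} → 7.

7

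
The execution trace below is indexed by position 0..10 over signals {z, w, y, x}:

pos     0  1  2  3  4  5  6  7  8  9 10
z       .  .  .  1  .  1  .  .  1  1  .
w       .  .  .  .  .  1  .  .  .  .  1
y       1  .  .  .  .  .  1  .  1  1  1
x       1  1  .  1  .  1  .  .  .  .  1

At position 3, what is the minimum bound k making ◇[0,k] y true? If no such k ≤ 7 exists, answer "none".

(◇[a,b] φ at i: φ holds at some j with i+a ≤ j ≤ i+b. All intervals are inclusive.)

3

Scan j = 3,4,… for y:
  j=3: fails
  j=4: fails
  j=5: fails
  j=6: holds
First hit at j=6, so smallest k = 6-3 = 3.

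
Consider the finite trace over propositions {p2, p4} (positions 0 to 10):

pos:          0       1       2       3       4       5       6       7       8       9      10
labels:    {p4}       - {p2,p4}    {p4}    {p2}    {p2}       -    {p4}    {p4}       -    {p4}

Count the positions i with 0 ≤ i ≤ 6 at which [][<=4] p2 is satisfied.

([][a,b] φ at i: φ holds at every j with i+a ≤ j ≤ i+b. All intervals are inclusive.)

0

Evaluate at each i in [0,6]:
  i=0: ✗ (fails at j=0)
  i=1: ✗ (fails at j=1)
  i=2: ✗ (fails at j=3)
  i=3: ✗ (fails at j=3)
  i=4: ✗ (fails at j=6)
  i=5: ✗ (fails at j=6)
  i=6: ✗ (fails at j=6)
Positions where it holds: {} → 0.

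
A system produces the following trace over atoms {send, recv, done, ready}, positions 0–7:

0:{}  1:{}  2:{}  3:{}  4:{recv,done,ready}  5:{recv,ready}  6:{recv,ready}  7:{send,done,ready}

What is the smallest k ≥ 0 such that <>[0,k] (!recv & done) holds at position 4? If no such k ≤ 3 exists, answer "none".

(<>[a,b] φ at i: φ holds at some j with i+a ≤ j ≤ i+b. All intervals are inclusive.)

Scan j = 4,5,… for (!recv & done):
  j=4: fails
  j=5: fails
  j=6: fails
  j=7: holds
First hit at j=7, so smallest k = 7-4 = 3.

3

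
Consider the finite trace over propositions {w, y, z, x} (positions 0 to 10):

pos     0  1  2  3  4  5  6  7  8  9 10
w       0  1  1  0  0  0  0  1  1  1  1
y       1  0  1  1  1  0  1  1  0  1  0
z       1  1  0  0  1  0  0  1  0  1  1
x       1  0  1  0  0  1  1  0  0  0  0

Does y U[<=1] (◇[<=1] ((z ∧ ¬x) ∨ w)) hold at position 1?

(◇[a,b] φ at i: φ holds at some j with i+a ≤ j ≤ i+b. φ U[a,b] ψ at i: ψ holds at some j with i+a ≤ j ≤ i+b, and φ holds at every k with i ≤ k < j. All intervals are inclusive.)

True

Need some j in [1,2] with ◇[<=1] ((z ∧ ¬x) ∨ w), and y at every k in [1,j-1].
  j=1: ◇[<=1] ((z ∧ ¬x) ∨ w) holds; no prefix to check → satisfied.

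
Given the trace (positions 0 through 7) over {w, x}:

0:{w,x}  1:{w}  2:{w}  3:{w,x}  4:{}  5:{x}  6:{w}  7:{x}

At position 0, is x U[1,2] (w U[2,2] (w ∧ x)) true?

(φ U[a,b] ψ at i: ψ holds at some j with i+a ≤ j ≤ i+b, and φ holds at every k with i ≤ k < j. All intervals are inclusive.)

Need some j in [1,2] with (w U[2,2] (w ∧ x)), and x at every k in [0,j-1].
  j=1: (w U[2,2] (w ∧ x)) holds; x holds at every k in [0,0] → satisfied.

Holds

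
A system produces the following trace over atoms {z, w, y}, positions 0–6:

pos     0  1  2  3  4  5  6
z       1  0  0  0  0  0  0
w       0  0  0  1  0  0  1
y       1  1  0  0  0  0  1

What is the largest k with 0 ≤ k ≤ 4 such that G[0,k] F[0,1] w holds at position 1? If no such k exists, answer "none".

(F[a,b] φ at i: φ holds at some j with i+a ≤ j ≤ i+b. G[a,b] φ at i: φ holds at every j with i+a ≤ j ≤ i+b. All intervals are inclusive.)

F[0,1] w must hold from j=1 onward; find where it first fails.
  j=1: fails → no k works.

none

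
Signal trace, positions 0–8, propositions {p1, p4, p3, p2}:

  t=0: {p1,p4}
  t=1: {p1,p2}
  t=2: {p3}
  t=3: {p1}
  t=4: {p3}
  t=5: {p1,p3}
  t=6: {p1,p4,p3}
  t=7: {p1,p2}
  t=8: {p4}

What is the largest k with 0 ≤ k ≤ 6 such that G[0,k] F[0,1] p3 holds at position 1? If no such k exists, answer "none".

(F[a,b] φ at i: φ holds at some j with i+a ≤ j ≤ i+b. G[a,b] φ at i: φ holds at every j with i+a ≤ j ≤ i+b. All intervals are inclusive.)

5

F[0,1] p3 must hold from j=1 onward; find where it first fails.
  j=1: holds
  j=2: holds
  j=3: holds
  j=4: holds
  j=5: holds
  j=6: holds
  j=7: fails
Holds on [1,6], so largest k = 5.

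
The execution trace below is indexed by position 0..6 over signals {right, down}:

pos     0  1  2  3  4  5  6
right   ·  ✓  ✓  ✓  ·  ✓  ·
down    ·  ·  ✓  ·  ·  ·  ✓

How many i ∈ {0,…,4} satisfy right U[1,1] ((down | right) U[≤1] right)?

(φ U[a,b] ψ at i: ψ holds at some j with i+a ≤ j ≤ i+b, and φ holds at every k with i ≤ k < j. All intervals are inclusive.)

2

Evaluate at each i in [0,4]:
  i=0: ✗ (lhs fails at k=0 before rhs at j=1)
  i=1: ✓ (rhs at j=2; lhs holds on [1,1])
  i=2: ✓ (rhs at j=3; lhs holds on [2,2])
  i=3: ✗ (no rhs in [4,4])
  i=4: ✗ (lhs fails at k=4 before rhs at j=5)
Positions where it holds: {1, 2} → 2.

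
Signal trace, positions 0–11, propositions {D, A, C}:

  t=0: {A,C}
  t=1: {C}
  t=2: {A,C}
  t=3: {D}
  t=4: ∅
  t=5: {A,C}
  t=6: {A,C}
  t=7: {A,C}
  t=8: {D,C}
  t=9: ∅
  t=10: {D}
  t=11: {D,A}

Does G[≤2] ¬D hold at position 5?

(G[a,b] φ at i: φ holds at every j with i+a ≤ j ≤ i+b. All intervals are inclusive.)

True

Check ¬D at every j in [5,7]:
  j=5: true
  j=6: true
  j=7: true
All positions satisfy it → formula holds.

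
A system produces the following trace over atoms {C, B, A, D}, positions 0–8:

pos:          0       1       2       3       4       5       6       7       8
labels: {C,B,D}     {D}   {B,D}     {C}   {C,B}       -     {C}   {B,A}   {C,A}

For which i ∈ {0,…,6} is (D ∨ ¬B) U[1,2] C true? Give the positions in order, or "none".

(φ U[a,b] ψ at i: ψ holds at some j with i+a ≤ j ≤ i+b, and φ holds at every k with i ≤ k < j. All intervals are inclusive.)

Evaluate at each i in [0,6]:
  i=0: ✗ (no rhs in [1,2])
  i=1: ✓ (rhs at j=3; lhs holds on [1,2])
  i=2: ✓ (rhs at j=3; lhs holds on [2,2])
  i=3: ✓ (rhs at j=4; lhs holds on [3,3])
  i=4: ✗ (lhs fails at k=4 before rhs at j=6)
  i=5: ✓ (rhs at j=6; lhs holds on [5,5])
  i=6: ✗ (lhs fails at k=7 before rhs at j=8)

1, 2, 3, 5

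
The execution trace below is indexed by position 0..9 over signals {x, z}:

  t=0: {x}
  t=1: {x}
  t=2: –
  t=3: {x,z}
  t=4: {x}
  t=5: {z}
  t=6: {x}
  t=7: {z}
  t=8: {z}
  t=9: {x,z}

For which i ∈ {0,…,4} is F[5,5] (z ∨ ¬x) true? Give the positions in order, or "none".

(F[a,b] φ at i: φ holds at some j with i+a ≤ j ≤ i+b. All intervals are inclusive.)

0, 2, 3, 4

Evaluate at each i in [0,4]:
  i=0: ✓ (witness j=5)
  i=1: ✗ (none in [6,6])
  i=2: ✓ (witness j=7)
  i=3: ✓ (witness j=8)
  i=4: ✓ (witness j=9)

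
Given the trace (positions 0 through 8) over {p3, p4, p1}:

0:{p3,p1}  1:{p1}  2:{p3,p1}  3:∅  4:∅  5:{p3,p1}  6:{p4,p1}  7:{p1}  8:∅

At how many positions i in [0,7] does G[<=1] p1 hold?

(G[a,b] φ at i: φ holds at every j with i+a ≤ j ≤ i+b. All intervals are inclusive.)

4

Evaluate at each i in [0,7]:
  i=0: ✓ (all of [0,1])
  i=1: ✓ (all of [1,2])
  i=2: ✗ (fails at j=3)
  i=3: ✗ (fails at j=3)
  i=4: ✗ (fails at j=4)
  i=5: ✓ (all of [5,6])
  i=6: ✓ (all of [6,7])
  i=7: ✗ (fails at j=8)
Positions where it holds: {0, 1, 5, 6} → 4.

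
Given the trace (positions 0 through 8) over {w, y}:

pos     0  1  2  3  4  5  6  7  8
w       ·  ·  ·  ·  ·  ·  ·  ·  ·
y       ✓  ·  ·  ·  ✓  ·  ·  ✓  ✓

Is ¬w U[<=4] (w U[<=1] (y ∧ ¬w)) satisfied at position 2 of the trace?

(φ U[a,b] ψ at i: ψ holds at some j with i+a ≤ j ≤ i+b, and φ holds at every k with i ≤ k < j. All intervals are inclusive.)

Yes

Need some j in [2,6] with (w U[<=1] (y ∧ ¬w)), and ¬w at every k in [2,j-1].
  j=2: (w U[<=1] (y ∧ ¬w)) — fails.
  j=3: (w U[<=1] (y ∧ ¬w)) — fails.
  j=4: (w U[<=1] (y ∧ ¬w)) holds; ¬w holds at every k in [2,3] → satisfied.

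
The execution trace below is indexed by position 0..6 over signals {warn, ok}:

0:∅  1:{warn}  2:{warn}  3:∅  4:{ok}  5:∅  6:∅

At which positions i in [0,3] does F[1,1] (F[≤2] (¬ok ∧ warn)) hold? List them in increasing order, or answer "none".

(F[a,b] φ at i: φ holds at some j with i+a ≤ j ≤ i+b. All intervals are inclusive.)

0, 1

Evaluate at each i in [0,3]:
  i=0: ✓ (witness j=1)
  i=1: ✓ (witness j=2)
  i=2: ✗ (none in [3,3])
  i=3: ✗ (none in [4,4])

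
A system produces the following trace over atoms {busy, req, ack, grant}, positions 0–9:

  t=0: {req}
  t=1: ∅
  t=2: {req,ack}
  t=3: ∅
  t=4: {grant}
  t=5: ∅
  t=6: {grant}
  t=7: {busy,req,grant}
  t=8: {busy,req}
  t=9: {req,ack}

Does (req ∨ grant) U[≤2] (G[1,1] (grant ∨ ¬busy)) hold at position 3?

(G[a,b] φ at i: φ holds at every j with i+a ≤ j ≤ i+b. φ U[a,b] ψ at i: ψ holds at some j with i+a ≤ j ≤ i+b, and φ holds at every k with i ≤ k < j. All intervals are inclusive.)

Need some j in [3,5] with G[1,1] (grant ∨ ¬busy), and (req ∨ grant) at every k in [3,j-1].
  j=3: G[1,1] (grant ∨ ¬busy) holds; no prefix to check → satisfied.

Holds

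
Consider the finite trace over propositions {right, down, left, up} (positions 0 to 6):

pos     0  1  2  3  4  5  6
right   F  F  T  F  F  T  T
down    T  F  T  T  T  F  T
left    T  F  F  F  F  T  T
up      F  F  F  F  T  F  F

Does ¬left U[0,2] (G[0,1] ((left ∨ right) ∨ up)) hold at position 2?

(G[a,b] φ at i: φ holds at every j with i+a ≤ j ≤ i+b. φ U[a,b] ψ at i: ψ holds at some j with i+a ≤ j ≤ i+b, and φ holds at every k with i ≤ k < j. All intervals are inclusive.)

Holds

Need some j in [2,4] with G[0,1] ((left ∨ right) ∨ up), and ¬left at every k in [2,j-1].
  j=2: G[0,1] ((left ∨ right) ∨ up) — fails at 3.
  j=3: G[0,1] ((left ∨ right) ∨ up) — fails at 3.
  j=4: G[0,1] ((left ∨ right) ∨ up) holds; ¬left holds at every k in [2,3] → satisfied.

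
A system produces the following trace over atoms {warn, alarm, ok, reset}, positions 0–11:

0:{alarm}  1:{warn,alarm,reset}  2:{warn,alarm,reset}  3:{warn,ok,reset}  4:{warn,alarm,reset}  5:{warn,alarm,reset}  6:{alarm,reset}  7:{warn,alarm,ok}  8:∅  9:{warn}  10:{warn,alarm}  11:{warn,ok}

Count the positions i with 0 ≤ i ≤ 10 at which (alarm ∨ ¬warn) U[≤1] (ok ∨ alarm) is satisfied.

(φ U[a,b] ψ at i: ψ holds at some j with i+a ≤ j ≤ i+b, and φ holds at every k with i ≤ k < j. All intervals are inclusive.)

9

Evaluate at each i in [0,10]:
  i=0: ✓ (rhs at j=0)
  i=1: ✓ (rhs at j=1)
  i=2: ✓ (rhs at j=2)
  i=3: ✓ (rhs at j=3)
  i=4: ✓ (rhs at j=4)
  i=5: ✓ (rhs at j=5)
  i=6: ✓ (rhs at j=6)
  i=7: ✓ (rhs at j=7)
  i=8: ✗ (no rhs in [8,9])
  i=9: ✗ (lhs fails at k=9 before rhs at j=10)
  i=10: ✓ (rhs at j=10)
Positions where it holds: {0, 1, 2, 3, 4, 5, 6, 7, 10} → 9.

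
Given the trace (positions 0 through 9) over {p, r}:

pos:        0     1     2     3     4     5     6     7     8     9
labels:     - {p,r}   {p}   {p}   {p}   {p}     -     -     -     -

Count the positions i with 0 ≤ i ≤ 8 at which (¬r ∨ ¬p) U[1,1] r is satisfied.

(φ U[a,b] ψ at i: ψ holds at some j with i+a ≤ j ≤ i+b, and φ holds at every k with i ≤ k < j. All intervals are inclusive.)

Evaluate at each i in [0,8]:
  i=0: ✓ (rhs at j=1; lhs holds on [0,0])
  i=1: ✗ (no rhs in [2,2])
  i=2: ✗ (no rhs in [3,3])
  i=3: ✗ (no rhs in [4,4])
  i=4: ✗ (no rhs in [5,5])
  i=5: ✗ (no rhs in [6,6])
  i=6: ✗ (no rhs in [7,7])
  i=7: ✗ (no rhs in [8,8])
  i=8: ✗ (no rhs in [9,9])
Positions where it holds: {0} → 1.

1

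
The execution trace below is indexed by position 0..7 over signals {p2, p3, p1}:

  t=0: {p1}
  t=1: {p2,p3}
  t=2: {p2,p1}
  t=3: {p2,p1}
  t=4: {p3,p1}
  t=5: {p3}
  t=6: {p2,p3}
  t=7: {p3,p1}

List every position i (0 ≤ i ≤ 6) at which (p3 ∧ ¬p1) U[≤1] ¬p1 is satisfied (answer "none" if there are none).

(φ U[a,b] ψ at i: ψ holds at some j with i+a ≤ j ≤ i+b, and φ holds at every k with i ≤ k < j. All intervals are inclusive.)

Evaluate at each i in [0,6]:
  i=0: ✗ (lhs fails at k=0 before rhs at j=1)
  i=1: ✓ (rhs at j=1)
  i=2: ✗ (no rhs in [2,3])
  i=3: ✗ (no rhs in [3,4])
  i=4: ✗ (lhs fails at k=4 before rhs at j=5)
  i=5: ✓ (rhs at j=5)
  i=6: ✓ (rhs at j=6)

1, 5, 6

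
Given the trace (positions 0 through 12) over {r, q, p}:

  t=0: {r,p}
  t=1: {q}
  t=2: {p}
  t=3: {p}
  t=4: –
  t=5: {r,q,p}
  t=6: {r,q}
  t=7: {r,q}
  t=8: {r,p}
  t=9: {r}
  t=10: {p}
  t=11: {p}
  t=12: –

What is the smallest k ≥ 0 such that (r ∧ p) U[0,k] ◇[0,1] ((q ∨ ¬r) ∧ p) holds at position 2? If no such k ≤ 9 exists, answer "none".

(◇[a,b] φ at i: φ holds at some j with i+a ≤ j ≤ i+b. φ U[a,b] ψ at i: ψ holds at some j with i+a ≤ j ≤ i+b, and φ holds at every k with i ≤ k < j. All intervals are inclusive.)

Need earliest j ≥ 2 with ◇[0,1] ((q ∨ ¬r) ∧ p), and (r ∧ p) at every k in [2,j-1].
  j=2: rhs holds (empty prefix). k = 0.

0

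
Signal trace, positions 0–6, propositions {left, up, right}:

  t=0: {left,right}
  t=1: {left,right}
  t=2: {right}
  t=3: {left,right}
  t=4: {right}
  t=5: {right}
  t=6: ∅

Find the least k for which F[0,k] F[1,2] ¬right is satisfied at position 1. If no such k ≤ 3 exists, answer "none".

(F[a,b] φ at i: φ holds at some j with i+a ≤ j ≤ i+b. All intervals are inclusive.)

3

Scan j = 1,2,… for F[1,2] ¬right:
  j=1: fails
  j=2: fails
  j=3: fails
  j=4: holds
First hit at j=4, so smallest k = 4-1 = 3.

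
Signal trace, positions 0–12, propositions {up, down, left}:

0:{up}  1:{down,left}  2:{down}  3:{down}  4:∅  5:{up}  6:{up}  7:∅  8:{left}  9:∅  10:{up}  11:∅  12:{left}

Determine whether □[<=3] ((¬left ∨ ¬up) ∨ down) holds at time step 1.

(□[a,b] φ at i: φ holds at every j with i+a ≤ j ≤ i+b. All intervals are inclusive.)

Check ((¬left ∨ ¬up) ∨ down) at every j in [1,4]:
  j=1: true
  j=2: true
  j=3: true
  j=4: true
All positions satisfy it → formula holds.

True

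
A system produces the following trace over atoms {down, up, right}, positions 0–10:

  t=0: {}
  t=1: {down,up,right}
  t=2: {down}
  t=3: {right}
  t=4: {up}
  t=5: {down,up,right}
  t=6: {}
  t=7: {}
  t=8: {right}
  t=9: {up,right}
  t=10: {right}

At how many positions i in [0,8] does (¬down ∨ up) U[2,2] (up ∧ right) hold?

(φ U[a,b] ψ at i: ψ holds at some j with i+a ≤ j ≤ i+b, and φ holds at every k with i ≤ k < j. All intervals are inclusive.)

2

Evaluate at each i in [0,8]:
  i=0: ✗ (no rhs in [2,2])
  i=1: ✗ (no rhs in [3,3])
  i=2: ✗ (no rhs in [4,4])
  i=3: ✓ (rhs at j=5; lhs holds on [3,4])
  i=4: ✗ (no rhs in [6,6])
  i=5: ✗ (no rhs in [7,7])
  i=6: ✗ (no rhs in [8,8])
  i=7: ✓ (rhs at j=9; lhs holds on [7,8])
  i=8: ✗ (no rhs in [10,10])
Positions where it holds: {3, 7} → 2.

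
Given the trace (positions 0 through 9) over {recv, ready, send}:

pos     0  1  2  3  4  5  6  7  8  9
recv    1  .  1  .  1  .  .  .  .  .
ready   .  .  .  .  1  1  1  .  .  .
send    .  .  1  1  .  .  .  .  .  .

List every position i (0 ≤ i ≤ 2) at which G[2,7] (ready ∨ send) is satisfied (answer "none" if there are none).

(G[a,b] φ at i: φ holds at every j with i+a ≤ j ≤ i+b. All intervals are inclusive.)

none

Evaluate at each i in [0,2]:
  i=0: ✗ (fails at j=7)
  i=1: ✗ (fails at j=7)
  i=2: ✗ (fails at j=7)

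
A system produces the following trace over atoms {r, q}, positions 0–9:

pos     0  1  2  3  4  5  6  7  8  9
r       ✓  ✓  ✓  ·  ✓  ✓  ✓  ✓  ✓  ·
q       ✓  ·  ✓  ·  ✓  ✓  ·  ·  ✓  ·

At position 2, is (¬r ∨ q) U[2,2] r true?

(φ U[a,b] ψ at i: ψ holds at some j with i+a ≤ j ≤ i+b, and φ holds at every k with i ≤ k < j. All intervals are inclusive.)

Need some j in [4,4] with r, and (¬r ∨ q) at every k in [2,j-1].
  j=4: r holds; (¬r ∨ q) holds at every k in [2,3] → satisfied.

Yes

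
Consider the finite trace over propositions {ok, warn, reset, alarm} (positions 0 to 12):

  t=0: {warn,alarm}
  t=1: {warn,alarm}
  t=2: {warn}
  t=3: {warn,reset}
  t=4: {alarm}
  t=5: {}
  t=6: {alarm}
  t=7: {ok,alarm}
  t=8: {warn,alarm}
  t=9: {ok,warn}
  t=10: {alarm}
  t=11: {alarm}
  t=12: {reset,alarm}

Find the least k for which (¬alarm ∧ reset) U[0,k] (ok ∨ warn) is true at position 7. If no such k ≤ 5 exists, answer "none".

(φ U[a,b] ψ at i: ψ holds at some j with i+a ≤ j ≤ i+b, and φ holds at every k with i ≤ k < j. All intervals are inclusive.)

Need earliest j ≥ 7 with (ok ∨ warn), and (¬alarm ∧ reset) at every k in [7,j-1].
  j=7: rhs holds (empty prefix). k = 0.

0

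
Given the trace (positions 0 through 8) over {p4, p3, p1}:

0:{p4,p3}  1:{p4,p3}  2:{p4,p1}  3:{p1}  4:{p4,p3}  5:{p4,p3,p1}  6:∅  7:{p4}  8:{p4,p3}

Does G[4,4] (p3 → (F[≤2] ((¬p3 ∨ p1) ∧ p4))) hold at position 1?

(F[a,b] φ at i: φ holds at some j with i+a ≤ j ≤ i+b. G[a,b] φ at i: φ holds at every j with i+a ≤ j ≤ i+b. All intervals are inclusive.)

True

Check (p3 → (F[≤2] ((¬p3 ∨ p1) ∧ p4))) at every j in [5,5]:
  j=5: antecedent true; consequent holds (witness at 5) → ✓
All positions satisfy it → formula holds.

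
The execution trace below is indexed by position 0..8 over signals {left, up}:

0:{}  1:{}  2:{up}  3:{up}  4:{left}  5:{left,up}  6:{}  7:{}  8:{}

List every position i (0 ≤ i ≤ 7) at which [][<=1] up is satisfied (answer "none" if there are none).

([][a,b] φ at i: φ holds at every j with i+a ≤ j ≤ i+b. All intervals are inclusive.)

2

Evaluate at each i in [0,7]:
  i=0: ✗ (fails at j=0)
  i=1: ✗ (fails at j=1)
  i=2: ✓ (all of [2,3])
  i=3: ✗ (fails at j=4)
  i=4: ✗ (fails at j=4)
  i=5: ✗ (fails at j=6)
  i=6: ✗ (fails at j=6)
  i=7: ✗ (fails at j=7)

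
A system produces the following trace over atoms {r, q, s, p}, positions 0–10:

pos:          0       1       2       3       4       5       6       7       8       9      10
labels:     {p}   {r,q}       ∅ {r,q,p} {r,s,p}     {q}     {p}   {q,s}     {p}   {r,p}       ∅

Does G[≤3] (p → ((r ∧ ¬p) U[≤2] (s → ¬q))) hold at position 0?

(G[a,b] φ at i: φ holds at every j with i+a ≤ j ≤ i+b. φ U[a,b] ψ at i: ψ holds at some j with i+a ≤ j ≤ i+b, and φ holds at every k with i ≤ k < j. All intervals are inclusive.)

True

Check (p → ((r ∧ ¬p) U[≤2] (s → ¬q))) at every j in [0,3]:
  j=0: antecedent true; consequent holds → ✓
  j=1: antecedent false → ✓
  j=2: antecedent false → ✓
  j=3: antecedent true; consequent holds → ✓
All positions satisfy it → formula holds.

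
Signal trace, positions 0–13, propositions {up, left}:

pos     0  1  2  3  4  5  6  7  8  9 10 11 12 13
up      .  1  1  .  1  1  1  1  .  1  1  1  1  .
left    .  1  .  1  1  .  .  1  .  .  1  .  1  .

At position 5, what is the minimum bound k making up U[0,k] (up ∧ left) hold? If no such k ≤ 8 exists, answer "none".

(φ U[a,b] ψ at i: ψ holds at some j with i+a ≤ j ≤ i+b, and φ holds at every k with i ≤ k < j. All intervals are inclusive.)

Need earliest j ≥ 5 with (up ∧ left), and up at every k in [5,j-1].
  j=5: rhs fails.
  j=6: rhs fails.
  j=7: rhs holds; lhs holds on [5,6]. k = 2.

2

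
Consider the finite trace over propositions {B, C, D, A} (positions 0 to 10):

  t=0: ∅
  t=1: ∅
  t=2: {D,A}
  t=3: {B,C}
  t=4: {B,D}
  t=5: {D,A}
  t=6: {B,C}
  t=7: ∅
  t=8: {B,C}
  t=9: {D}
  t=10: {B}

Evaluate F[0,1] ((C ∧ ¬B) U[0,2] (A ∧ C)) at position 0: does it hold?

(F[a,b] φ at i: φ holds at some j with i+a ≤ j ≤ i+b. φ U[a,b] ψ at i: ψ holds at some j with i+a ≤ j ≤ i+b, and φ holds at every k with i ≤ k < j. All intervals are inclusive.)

Check ((C ∧ ¬B) U[0,2] (A ∧ C)) at each j in [0,1]:
  j=0: fails
  j=1: fails
No position in the window satisfies it → formula fails.

False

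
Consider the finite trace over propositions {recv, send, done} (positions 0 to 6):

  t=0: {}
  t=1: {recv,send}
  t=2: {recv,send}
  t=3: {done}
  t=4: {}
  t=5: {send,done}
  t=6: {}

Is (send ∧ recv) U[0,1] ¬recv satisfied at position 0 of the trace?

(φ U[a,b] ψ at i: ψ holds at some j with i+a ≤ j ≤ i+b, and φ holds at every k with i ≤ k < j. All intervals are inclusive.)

Holds

Need some j in [0,1] with ¬recv, and (send ∧ recv) at every k in [0,j-1].
  j=0: ¬recv holds; no prefix to check → satisfied.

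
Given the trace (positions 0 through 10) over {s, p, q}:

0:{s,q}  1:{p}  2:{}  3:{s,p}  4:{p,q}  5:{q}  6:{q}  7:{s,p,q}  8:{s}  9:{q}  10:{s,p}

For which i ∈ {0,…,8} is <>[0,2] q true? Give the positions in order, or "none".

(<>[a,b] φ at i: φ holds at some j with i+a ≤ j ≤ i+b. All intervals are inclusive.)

Evaluate at each i in [0,8]:
  i=0: ✓ (witness j=0)
  i=1: ✗ (none in [1,3])
  i=2: ✓ (witness j=4)
  i=3: ✓ (witness j=4)
  i=4: ✓ (witness j=4)
  i=5: ✓ (witness j=5)
  i=6: ✓ (witness j=6)
  i=7: ✓ (witness j=7)
  i=8: ✓ (witness j=9)

0, 2, 3, 4, 5, 6, 7, 8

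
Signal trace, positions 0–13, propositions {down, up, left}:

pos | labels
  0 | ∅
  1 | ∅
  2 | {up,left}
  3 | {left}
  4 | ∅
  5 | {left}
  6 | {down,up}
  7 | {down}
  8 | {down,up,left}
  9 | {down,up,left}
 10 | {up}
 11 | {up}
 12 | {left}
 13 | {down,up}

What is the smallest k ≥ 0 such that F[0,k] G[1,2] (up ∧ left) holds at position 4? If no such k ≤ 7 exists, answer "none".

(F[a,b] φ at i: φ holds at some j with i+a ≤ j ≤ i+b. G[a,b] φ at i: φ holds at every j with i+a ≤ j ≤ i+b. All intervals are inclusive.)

Scan j = 4,5,… for G[1,2] (up ∧ left):
  j=4: fails
  j=5: fails
  j=6: fails
  j=7: holds
First hit at j=7, so smallest k = 7-4 = 3.

3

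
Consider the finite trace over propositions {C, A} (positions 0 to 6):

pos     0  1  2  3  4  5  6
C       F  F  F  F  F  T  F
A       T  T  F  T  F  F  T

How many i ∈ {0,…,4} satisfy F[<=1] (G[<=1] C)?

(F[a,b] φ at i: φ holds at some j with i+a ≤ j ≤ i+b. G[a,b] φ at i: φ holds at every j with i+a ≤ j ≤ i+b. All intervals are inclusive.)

Evaluate at each i in [0,4]:
  i=0: ✗ (none in [0,1])
  i=1: ✗ (none in [1,2])
  i=2: ✗ (none in [2,3])
  i=3: ✗ (none in [3,4])
  i=4: ✗ (none in [4,5])
Positions where it holds: {} → 0.

0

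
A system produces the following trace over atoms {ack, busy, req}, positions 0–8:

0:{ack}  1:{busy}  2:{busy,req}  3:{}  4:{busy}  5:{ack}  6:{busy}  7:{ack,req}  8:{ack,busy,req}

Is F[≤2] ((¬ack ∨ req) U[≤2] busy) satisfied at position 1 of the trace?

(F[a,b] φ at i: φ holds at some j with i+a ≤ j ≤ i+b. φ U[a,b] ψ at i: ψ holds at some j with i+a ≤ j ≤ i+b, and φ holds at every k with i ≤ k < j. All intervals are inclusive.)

Check ((¬ack ∨ req) U[≤2] busy) at each j in [1,3]:
  j=1: holds
  j=2: holds
  j=3: holds
Found at j=1 → formula holds.

Yes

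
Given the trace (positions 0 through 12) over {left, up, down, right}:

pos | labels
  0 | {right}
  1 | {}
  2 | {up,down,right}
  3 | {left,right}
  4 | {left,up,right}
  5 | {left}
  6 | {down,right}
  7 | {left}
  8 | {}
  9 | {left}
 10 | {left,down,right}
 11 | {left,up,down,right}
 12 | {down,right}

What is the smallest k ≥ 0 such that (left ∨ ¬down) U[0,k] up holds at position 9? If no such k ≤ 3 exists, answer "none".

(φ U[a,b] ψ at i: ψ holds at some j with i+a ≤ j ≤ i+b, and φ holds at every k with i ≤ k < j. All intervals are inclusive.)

2

Need earliest j ≥ 9 with up, and (left ∨ ¬down) at every k in [9,j-1].
  j=9: rhs fails.
  j=10: rhs fails.
  j=11: rhs holds; lhs holds on [9,10]. k = 2.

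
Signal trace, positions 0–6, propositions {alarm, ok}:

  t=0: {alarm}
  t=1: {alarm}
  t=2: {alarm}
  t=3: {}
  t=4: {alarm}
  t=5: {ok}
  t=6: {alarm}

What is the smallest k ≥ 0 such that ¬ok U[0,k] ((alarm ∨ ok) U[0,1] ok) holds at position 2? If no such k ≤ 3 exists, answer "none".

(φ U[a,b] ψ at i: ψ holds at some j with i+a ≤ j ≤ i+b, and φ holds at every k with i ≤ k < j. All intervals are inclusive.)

Need earliest j ≥ 2 with ((alarm ∨ ok) U[0,1] ok), and ¬ok at every k in [2,j-1].
  j=2: rhs fails.
  j=3: rhs fails.
  j=4: rhs holds; lhs holds on [2,3]. k = 2.

2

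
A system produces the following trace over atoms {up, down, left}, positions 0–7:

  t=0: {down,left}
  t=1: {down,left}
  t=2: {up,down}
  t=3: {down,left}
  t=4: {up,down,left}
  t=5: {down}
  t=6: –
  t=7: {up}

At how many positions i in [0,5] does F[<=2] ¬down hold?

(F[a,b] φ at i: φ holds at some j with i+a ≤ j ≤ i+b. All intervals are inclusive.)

Evaluate at each i in [0,5]:
  i=0: ✗ (none in [0,2])
  i=1: ✗ (none in [1,3])
  i=2: ✗ (none in [2,4])
  i=3: ✗ (none in [3,5])
  i=4: ✓ (witness j=6)
  i=5: ✓ (witness j=6)
Positions where it holds: {4, 5} → 2.

2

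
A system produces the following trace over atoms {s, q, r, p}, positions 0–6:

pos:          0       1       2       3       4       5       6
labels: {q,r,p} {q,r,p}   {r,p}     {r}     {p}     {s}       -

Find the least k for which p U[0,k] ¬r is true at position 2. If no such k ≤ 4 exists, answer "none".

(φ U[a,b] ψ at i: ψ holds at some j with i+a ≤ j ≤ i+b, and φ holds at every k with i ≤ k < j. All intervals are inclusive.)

none

Need earliest j ≥ 2 with ¬r, and p at every k in [2,j-1].
  j=2: rhs fails.
  j=3: rhs fails.
  j=4: rhs holds but lhs fails at k=3.
  j=5: rhs holds but lhs fails at k=3.
  j=6: rhs holds but lhs fails at k=3.
No witness within the range → none.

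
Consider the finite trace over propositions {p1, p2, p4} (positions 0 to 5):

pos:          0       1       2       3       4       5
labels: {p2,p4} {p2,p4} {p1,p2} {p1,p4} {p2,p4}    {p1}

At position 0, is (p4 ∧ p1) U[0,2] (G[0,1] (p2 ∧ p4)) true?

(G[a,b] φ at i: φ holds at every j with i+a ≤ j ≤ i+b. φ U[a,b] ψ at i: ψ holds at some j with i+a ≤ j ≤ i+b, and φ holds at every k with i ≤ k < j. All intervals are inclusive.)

Holds

Need some j in [0,2] with G[0,1] (p2 ∧ p4), and (p4 ∧ p1) at every k in [0,j-1].
  j=0: G[0,1] (p2 ∧ p4) holds; no prefix to check → satisfied.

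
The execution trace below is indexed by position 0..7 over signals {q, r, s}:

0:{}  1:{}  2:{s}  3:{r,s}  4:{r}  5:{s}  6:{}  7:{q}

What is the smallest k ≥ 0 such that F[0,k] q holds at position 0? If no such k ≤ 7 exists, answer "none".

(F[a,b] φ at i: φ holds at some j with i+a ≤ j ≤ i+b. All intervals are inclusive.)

7

Scan j = 0,1,… for q:
  j=0: fails
  j=1: fails
  j=2: fails
  j=3: fails
  j=4: fails
  j=5: fails
  j=6: fails
  j=7: holds
First hit at j=7, so smallest k = 7-0 = 7.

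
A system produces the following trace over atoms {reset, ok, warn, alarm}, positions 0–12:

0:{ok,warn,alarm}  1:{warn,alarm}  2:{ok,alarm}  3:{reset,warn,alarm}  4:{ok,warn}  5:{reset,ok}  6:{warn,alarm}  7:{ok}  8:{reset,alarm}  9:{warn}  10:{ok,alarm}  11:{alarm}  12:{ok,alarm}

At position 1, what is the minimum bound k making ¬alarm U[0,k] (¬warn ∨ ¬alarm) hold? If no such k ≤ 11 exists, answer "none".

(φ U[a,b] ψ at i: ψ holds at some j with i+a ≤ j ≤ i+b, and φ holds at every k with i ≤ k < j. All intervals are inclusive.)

none

Need earliest j ≥ 1 with (¬warn ∨ ¬alarm), and ¬alarm at every k in [1,j-1].
  j=1: rhs fails.
  j=2: rhs holds but lhs fails at k=1.
  j=3: rhs fails.
  j=4: rhs holds but lhs fails at k=1.
  j=5: rhs holds but lhs fails at k=1.
  j=6: rhs fails.
  j=7: rhs holds but lhs fails at k=1.
  j=8: rhs holds but lhs fails at k=1.
  j=9: rhs holds but lhs fails at k=1.
  j=10: rhs holds but lhs fails at k=1.
  j=11: rhs holds but lhs fails at k=1.
  j=12: rhs holds but lhs fails at k=1.
No witness within the range → none.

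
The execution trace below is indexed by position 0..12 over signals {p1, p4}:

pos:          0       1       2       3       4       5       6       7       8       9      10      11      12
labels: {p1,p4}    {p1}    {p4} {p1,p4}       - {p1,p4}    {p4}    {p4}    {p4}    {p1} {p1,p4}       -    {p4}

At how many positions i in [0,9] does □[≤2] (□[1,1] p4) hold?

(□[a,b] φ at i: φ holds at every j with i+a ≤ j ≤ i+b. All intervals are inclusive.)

2

Evaluate at each i in [0,9]:
  i=0: ✗ (fails at j=0)
  i=1: ✗ (fails at j=3)
  i=2: ✗ (fails at j=3)
  i=3: ✗ (fails at j=3)
  i=4: ✓ (all of [4,6])
  i=5: ✓ (all of [5,7])
  i=6: ✗ (fails at j=8)
  i=7: ✗ (fails at j=8)
  i=8: ✗ (fails at j=8)
  i=9: ✗ (fails at j=10)
Positions where it holds: {4, 5} → 2.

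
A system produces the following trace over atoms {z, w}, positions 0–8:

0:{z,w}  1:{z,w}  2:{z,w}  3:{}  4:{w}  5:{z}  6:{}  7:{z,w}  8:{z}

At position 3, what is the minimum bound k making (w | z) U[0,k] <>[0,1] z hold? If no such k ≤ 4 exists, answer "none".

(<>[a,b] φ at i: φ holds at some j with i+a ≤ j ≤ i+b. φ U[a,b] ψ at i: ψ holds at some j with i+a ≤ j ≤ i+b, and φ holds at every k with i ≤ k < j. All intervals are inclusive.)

Need earliest j ≥ 3 with <>[0,1] z, and (w | z) at every k in [3,j-1].
  j=3: rhs fails.
  j=4: rhs holds but lhs fails at k=3.
  j=5: rhs holds but lhs fails at k=3.
  j=6: rhs holds but lhs fails at k=3.
  j=7: rhs holds but lhs fails at k=3.
No witness within the range → none.

none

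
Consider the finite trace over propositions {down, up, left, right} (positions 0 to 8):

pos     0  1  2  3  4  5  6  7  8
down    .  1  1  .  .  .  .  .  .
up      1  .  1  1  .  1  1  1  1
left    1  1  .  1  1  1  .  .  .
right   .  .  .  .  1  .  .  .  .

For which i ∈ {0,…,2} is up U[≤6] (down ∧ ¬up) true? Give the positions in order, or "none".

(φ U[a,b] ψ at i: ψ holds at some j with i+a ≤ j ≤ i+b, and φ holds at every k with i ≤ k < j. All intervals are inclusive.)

Evaluate at each i in [0,2]:
  i=0: ✓ (rhs at j=1; lhs holds on [0,0])
  i=1: ✓ (rhs at j=1)
  i=2: ✗ (no rhs in [2,8])

0, 1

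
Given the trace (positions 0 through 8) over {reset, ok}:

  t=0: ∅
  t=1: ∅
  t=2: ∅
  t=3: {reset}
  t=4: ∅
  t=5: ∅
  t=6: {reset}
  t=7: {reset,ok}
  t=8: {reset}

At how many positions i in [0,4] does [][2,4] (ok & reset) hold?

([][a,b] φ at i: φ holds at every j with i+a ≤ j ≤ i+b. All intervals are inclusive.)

Evaluate at each i in [0,4]:
  i=0: ✗ (fails at j=2)
  i=1: ✗ (fails at j=3)
  i=2: ✗ (fails at j=4)
  i=3: ✗ (fails at j=5)
  i=4: ✗ (fails at j=6)
Positions where it holds: {} → 0.

0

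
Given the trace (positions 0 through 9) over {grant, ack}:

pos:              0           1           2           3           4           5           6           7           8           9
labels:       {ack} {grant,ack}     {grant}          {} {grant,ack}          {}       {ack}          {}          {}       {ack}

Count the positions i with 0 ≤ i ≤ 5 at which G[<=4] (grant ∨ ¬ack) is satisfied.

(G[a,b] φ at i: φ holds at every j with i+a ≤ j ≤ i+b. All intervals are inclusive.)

1

Evaluate at each i in [0,5]:
  i=0: ✗ (fails at j=0)
  i=1: ✓ (all of [1,5])
  i=2: ✗ (fails at j=6)
  i=3: ✗ (fails at j=6)
  i=4: ✗ (fails at j=6)
  i=5: ✗ (fails at j=6)
Positions where it holds: {1} → 1.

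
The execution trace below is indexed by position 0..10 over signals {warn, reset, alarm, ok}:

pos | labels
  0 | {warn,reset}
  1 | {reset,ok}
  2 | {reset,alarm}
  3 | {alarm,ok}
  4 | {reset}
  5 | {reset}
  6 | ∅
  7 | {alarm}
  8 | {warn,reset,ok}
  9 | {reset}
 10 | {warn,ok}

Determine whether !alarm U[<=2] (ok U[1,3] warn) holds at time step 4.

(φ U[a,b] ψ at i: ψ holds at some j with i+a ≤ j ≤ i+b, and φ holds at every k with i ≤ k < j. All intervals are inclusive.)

No

Need some j in [4,6] with (ok U[1,3] warn), and !alarm at every k in [4,j-1].
  j=4: (ok U[1,3] warn) — fails.
  j=5: (ok U[1,3] warn) — fails.
  j=6: (ok U[1,3] warn) — fails.
No j in the window works → until fails.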